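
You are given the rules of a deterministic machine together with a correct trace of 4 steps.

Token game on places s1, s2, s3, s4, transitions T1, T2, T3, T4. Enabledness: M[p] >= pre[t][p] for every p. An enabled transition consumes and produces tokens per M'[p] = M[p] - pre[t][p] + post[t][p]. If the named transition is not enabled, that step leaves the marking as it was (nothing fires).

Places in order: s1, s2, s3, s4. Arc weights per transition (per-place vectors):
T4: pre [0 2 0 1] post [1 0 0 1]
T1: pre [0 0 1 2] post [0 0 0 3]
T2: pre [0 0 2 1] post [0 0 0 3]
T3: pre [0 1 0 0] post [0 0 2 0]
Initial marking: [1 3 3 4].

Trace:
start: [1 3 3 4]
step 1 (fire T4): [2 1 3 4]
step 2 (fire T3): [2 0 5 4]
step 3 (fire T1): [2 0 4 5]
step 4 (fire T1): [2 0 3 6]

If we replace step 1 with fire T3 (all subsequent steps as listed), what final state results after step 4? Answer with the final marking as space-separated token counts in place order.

1 1 5 6

(re-executing from step 1 with the substitution; state before step 1: [1 3 3 4])
step 1 (fire T3): [1 2 5 4]
step 2 (fire T3): [1 1 7 4]
step 3 (fire T1): [1 1 6 5]
step 4 (fire T1): [1 1 5 6]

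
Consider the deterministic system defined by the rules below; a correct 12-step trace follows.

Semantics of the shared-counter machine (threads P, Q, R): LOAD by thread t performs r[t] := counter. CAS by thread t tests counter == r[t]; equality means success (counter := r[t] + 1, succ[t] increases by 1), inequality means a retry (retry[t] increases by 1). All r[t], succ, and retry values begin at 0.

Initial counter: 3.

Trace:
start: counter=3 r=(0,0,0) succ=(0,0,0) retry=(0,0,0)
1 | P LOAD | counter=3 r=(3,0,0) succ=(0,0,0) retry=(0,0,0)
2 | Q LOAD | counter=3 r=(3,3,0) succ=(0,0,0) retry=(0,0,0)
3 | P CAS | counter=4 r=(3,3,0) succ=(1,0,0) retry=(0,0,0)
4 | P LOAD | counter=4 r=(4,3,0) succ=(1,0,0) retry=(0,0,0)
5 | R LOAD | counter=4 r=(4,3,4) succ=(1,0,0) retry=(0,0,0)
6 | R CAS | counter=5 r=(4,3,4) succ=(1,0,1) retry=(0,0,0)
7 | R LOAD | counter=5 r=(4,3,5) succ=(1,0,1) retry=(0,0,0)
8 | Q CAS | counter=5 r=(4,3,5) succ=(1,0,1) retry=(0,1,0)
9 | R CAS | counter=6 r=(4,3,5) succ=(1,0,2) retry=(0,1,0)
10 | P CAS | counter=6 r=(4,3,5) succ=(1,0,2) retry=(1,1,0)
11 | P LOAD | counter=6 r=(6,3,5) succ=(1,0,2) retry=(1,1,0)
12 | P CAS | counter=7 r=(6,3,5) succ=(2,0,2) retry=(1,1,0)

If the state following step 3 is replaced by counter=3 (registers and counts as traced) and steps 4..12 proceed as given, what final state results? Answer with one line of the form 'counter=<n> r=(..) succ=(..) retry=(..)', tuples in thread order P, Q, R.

counter=6 r=(5,3,4) succ=(2,0,2) retry=(1,1,0)

state after step 3 := counter=3 r=(3,3,0) succ=(1,0,0) retry=(0,0,0)
4 | P LOAD | counter=3 r=(3,3,0) succ=(1,0,0) retry=(0,0,0)
5 | R LOAD | counter=3 r=(3,3,3) succ=(1,0,0) retry=(0,0,0)
6 | R CAS | counter=4 r=(3,3,3) succ=(1,0,1) retry=(0,0,0)
7 | R LOAD | counter=4 r=(3,3,4) succ=(1,0,1) retry=(0,0,0)
8 | Q CAS | counter=4 r=(3,3,4) succ=(1,0,1) retry=(0,1,0)
9 | R CAS | counter=5 r=(3,3,4) succ=(1,0,2) retry=(0,1,0)
10 | P CAS | counter=5 r=(3,3,4) succ=(1,0,2) retry=(1,1,0)
11 | P LOAD | counter=5 r=(5,3,4) succ=(1,0,2) retry=(1,1,0)
12 | P CAS | counter=6 r=(5,3,4) succ=(2,0,2) retry=(1,1,0)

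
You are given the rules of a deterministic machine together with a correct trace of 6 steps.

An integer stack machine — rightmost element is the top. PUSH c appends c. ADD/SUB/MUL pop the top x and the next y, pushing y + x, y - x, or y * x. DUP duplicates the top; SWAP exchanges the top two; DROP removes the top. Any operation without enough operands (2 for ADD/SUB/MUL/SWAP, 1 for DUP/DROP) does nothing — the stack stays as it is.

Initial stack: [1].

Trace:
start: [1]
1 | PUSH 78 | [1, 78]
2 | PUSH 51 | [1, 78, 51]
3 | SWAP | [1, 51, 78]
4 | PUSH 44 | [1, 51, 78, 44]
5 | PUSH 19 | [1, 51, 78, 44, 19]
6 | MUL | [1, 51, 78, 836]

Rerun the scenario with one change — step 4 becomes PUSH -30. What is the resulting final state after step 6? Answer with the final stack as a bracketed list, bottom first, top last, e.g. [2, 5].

(re-executing from step 4 with the substitution; state before step 4: [1, 51, 78])
4 | PUSH -30 | [1, 51, 78, -30]
5 | PUSH 19 | [1, 51, 78, -30, 19]
6 | MUL | [1, 51, 78, -570]

[1, 51, 78, -570]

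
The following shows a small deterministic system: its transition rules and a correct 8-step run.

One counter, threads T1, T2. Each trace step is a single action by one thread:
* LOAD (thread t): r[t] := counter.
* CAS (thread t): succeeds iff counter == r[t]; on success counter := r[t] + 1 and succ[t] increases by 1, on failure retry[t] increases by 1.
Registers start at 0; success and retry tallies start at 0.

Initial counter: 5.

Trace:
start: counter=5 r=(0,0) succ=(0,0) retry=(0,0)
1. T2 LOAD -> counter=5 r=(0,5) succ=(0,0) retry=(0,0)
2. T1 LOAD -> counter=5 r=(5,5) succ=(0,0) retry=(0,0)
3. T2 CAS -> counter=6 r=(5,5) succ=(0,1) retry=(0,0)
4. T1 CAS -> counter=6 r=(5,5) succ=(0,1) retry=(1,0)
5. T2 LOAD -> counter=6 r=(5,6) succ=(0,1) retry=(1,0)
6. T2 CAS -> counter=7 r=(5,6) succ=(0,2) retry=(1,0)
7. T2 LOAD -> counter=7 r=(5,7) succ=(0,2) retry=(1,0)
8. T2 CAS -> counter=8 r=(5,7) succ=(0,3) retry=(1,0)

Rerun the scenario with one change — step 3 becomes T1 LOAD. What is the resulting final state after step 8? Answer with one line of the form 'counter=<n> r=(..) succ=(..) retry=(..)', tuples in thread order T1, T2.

(re-executing from step 3 with the substitution; state before step 3: counter=5 r=(5,5) succ=(0,0) retry=(0,0))
3. T1 LOAD -> counter=5 r=(5,5) succ=(0,0) retry=(0,0)
4. T1 CAS -> counter=6 r=(5,5) succ=(1,0) retry=(0,0)
5. T2 LOAD -> counter=6 r=(5,6) succ=(1,0) retry=(0,0)
6. T2 CAS -> counter=7 r=(5,6) succ=(1,1) retry=(0,0)
7. T2 LOAD -> counter=7 r=(5,7) succ=(1,1) retry=(0,0)
8. T2 CAS -> counter=8 r=(5,7) succ=(1,2) retry=(0,0)

counter=8 r=(5,7) succ=(1,2) retry=(0,0)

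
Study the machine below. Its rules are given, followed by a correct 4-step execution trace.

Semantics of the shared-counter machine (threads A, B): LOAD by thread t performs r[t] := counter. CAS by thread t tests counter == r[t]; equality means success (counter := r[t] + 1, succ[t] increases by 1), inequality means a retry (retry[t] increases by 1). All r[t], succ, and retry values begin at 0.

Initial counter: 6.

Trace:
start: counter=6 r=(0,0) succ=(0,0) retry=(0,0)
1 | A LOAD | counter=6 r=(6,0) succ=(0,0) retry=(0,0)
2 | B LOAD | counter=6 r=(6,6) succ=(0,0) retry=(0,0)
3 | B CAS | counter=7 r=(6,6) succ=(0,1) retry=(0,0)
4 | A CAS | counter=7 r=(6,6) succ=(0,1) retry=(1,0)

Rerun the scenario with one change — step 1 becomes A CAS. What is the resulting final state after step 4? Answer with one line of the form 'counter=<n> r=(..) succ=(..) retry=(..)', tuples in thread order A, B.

counter=7 r=(0,6) succ=(0,1) retry=(2,0)

(re-executing from step 1 with the substitution; state before step 1: counter=6 r=(0,0) succ=(0,0) retry=(0,0))
1 | A CAS | counter=6 r=(0,0) succ=(0,0) retry=(1,0)
2 | B LOAD | counter=6 r=(0,6) succ=(0,0) retry=(1,0)
3 | B CAS | counter=7 r=(0,6) succ=(0,1) retry=(1,0)
4 | A CAS | counter=7 r=(0,6) succ=(0,1) retry=(2,0)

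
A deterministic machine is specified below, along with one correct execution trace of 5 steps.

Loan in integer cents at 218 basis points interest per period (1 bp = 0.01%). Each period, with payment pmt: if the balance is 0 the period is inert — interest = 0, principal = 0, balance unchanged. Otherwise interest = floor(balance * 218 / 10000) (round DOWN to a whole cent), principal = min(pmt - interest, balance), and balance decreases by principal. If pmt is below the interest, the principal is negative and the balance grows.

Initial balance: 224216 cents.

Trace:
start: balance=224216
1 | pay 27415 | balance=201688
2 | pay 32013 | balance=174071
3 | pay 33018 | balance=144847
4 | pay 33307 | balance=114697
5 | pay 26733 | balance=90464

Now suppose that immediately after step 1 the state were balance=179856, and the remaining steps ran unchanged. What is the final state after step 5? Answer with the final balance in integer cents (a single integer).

66665

state after step 1 := balance=179856
2 | pay 32013 | balance=151763
3 | pay 33018 | balance=122053
4 | pay 33307 | balance=91406
5 | pay 26733 | balance=66665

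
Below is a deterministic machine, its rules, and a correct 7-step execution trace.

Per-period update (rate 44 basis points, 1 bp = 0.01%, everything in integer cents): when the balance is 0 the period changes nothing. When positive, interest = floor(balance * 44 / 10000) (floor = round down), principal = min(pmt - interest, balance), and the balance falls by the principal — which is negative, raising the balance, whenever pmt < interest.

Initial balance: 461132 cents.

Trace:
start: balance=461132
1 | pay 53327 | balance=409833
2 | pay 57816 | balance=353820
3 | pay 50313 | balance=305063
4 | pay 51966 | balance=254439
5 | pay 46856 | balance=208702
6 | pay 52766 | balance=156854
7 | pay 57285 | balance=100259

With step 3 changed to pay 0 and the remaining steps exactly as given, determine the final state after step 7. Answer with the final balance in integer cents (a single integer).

151462

(re-executing from step 3 with the substitution; state before step 3: balance=353820)
3 | pay 0 | balance=355376
4 | pay 51966 | balance=304973
5 | pay 46856 | balance=259458
6 | pay 52766 | balance=207833
7 | pay 57285 | balance=151462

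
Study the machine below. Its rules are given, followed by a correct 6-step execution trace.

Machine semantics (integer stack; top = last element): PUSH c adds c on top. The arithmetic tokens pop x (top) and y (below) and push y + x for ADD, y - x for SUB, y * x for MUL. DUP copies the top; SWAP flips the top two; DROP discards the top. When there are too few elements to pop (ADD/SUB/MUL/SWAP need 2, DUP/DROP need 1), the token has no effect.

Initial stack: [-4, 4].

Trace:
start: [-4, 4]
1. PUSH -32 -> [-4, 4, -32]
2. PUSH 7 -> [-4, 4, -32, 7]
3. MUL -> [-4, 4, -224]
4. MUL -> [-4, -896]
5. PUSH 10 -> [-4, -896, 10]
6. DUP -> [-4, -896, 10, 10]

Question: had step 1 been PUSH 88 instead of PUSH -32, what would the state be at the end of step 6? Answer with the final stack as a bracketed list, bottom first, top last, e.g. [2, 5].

[-4, 2464, 10, 10]

(re-executing from step 1 with the substitution; state before step 1: [-4, 4])
1. PUSH 88 -> [-4, 4, 88]
2. PUSH 7 -> [-4, 4, 88, 7]
3. MUL -> [-4, 4, 616]
4. MUL -> [-4, 2464]
5. PUSH 10 -> [-4, 2464, 10]
6. DUP -> [-4, 2464, 10, 10]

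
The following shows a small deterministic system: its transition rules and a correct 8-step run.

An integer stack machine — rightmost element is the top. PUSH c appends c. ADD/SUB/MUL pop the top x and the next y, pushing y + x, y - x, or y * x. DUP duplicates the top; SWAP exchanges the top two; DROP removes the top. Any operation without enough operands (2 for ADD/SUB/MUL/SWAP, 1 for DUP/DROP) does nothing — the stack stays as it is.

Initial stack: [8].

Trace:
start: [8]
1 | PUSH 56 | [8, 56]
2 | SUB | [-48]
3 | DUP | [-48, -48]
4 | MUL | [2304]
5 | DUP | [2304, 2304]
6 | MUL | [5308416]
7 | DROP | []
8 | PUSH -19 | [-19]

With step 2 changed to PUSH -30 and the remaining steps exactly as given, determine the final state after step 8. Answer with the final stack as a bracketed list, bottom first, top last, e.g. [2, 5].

[8, 56, -19]

(re-executing from step 2 with the substitution; state before step 2: [8, 56])
2 | PUSH -30 | [8, 56, -30]
3 | DUP | [8, 56, -30, -30]
4 | MUL | [8, 56, 900]
5 | DUP | [8, 56, 900, 900]
6 | MUL | [8, 56, 810000]
7 | DROP | [8, 56]
8 | PUSH -19 | [8, 56, -19]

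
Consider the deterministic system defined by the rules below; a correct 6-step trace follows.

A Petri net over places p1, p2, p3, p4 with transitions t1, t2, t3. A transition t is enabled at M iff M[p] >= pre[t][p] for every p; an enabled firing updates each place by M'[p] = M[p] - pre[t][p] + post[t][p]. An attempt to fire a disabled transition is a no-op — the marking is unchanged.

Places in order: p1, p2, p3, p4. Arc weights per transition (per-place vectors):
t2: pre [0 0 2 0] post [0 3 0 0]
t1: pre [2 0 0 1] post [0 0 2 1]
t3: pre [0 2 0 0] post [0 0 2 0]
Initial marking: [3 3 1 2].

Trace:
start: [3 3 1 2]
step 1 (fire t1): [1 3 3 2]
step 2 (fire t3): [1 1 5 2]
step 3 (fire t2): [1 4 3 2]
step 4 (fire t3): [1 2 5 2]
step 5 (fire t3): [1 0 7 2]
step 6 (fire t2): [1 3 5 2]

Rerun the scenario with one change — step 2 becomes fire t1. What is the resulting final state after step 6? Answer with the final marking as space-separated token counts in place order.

1 5 3 2

(re-executing from step 2 with the substitution; state before step 2: [1 3 3 2])
step 2 (fire t1): [1 3 3 2]
step 3 (fire t2): [1 6 1 2]
step 4 (fire t3): [1 4 3 2]
step 5 (fire t3): [1 2 5 2]
step 6 (fire t2): [1 5 3 2]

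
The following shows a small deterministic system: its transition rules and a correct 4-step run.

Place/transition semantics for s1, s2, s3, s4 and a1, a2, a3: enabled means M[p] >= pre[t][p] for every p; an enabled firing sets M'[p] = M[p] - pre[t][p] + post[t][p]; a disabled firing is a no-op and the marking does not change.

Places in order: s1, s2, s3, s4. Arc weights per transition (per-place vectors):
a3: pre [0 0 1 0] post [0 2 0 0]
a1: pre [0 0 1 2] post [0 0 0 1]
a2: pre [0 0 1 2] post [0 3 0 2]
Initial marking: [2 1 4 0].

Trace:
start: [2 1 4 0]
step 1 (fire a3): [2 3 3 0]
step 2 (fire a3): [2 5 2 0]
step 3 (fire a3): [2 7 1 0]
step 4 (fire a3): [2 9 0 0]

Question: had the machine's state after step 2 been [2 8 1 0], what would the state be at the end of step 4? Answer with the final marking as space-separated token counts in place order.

2 10 0 0

state after step 2 := [2 8 1 0]
step 3 (fire a3): [2 10 0 0]
step 4 (fire a3): [2 10 0 0]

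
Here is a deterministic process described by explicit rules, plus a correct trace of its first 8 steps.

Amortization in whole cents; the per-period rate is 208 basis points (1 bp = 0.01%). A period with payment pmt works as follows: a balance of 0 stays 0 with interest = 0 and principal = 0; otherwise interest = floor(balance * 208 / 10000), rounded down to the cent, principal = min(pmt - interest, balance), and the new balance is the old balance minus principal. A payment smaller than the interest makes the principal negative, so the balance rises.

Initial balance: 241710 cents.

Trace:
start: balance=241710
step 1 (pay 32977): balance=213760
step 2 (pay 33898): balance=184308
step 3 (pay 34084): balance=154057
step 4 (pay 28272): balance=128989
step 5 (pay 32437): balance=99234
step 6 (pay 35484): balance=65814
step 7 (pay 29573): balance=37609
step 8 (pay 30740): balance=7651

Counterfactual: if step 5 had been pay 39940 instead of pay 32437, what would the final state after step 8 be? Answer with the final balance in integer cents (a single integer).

(re-executing from step 5 with the substitution; state before step 5: balance=128989)
step 5 (pay 39940): balance=91731
step 6 (pay 35484): balance=58155
step 7 (pay 29573): balance=29791
step 8 (pay 30740): balance=0

0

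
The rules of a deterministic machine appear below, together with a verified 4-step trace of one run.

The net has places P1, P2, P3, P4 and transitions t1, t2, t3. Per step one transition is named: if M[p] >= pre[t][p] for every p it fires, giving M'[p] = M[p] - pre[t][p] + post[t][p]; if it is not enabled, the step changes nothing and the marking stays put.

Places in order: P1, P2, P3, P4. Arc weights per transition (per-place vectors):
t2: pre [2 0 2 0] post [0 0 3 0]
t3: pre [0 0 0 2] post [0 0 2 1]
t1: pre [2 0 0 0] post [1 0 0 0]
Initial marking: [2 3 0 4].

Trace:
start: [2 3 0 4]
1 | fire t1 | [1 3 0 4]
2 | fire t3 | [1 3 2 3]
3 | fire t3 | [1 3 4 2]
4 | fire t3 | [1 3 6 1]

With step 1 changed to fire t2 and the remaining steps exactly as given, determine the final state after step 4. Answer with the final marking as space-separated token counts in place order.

(re-executing from step 1 with the substitution; state before step 1: [2 3 0 4])
1 | fire t2 | [2 3 0 4]
2 | fire t3 | [2 3 2 3]
3 | fire t3 | [2 3 4 2]
4 | fire t3 | [2 3 6 1]

2 3 6 1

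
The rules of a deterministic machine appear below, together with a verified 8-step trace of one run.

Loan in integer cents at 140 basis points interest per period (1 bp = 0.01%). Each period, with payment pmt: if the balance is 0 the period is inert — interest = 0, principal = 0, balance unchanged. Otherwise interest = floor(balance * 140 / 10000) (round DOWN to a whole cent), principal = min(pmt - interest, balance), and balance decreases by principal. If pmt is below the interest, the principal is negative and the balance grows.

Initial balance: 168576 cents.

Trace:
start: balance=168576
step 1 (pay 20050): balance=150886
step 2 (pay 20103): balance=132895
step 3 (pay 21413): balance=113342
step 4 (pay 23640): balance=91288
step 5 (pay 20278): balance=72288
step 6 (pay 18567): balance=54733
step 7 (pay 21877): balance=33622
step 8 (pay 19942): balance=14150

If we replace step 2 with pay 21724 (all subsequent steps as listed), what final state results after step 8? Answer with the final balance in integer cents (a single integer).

12387

(re-executing from step 2 with the substitution; state before step 2: balance=150886)
step 2 (pay 21724): balance=131274
step 3 (pay 21413): balance=111698
step 4 (pay 23640): balance=89621
step 5 (pay 20278): balance=70597
step 6 (pay 18567): balance=53018
step 7 (pay 21877): balance=31883
step 8 (pay 19942): balance=12387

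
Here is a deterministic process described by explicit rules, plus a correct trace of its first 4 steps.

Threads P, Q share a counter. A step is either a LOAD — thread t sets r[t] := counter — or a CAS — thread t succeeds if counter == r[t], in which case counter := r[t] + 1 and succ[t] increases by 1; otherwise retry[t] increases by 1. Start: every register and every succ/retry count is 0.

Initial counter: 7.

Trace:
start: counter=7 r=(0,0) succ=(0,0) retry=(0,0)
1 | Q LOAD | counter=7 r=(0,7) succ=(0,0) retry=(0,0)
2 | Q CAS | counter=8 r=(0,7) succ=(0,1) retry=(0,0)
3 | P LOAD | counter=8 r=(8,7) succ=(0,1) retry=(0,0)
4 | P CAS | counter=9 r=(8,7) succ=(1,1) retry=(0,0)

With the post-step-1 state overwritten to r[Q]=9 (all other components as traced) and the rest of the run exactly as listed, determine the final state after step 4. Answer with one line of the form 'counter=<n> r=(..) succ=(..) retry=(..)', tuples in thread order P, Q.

state after step 1 := counter=7 r=(0,9) succ=(0,0) retry=(0,0)
2 | Q CAS | counter=7 r=(0,9) succ=(0,0) retry=(0,1)
3 | P LOAD | counter=7 r=(7,9) succ=(0,0) retry=(0,1)
4 | P CAS | counter=8 r=(7,9) succ=(1,0) retry=(0,1)

counter=8 r=(7,9) succ=(1,0) retry=(0,1)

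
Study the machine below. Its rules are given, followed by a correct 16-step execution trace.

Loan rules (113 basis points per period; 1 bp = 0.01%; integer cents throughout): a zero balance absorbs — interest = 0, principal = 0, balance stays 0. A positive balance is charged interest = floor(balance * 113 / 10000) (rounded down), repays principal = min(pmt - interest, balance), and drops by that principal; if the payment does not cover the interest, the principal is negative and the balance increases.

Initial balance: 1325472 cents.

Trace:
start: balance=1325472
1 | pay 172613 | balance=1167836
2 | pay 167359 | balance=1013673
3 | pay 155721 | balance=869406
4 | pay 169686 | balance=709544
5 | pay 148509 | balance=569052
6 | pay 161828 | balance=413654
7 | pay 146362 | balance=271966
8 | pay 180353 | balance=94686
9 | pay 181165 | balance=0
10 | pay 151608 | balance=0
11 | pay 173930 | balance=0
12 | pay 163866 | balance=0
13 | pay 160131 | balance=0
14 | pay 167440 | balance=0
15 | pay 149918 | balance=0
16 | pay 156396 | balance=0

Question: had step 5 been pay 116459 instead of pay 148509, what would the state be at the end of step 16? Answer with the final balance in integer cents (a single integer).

0

(re-executing from step 5 with the substitution; state before step 5: balance=709544)
5 | pay 116459 | balance=601102
6 | pay 161828 | balance=446066
7 | pay 146362 | balance=304744
8 | pay 180353 | balance=127834
9 | pay 181165 | balance=0
10 | pay 151608 | balance=0
11 | pay 173930 | balance=0
12 | pay 163866 | balance=0
13 | pay 160131 | balance=0
14 | pay 167440 | balance=0
15 | pay 149918 | balance=0
16 | pay 156396 | balance=0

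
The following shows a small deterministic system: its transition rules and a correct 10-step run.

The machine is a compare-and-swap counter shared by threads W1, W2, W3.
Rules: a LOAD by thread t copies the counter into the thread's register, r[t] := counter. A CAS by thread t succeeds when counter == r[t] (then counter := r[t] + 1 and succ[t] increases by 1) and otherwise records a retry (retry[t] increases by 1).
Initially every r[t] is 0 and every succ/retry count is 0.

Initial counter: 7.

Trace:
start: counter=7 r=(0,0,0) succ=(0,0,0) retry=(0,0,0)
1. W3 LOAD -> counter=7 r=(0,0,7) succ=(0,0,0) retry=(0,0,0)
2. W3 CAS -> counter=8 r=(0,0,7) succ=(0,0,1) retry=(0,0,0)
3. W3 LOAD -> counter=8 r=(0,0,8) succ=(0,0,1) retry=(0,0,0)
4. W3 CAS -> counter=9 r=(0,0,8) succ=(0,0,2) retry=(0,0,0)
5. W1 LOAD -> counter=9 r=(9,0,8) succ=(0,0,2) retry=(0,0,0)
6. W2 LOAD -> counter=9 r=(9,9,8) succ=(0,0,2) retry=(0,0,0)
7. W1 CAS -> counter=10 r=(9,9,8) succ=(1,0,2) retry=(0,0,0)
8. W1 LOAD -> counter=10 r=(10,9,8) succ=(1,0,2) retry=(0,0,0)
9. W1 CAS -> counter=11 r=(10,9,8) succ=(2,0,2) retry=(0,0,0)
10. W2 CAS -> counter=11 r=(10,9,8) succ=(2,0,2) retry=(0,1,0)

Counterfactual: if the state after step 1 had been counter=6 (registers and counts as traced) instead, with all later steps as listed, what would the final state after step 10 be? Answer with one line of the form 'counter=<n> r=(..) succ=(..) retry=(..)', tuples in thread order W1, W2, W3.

counter=9 r=(8,7,6) succ=(2,0,1) retry=(0,1,1)

state after step 1 := counter=6 r=(0,0,7) succ=(0,0,0) retry=(0,0,0)
2. W3 CAS -> counter=6 r=(0,0,7) succ=(0,0,0) retry=(0,0,1)
3. W3 LOAD -> counter=6 r=(0,0,6) succ=(0,0,0) retry=(0,0,1)
4. W3 CAS -> counter=7 r=(0,0,6) succ=(0,0,1) retry=(0,0,1)
5. W1 LOAD -> counter=7 r=(7,0,6) succ=(0,0,1) retry=(0,0,1)
6. W2 LOAD -> counter=7 r=(7,7,6) succ=(0,0,1) retry=(0,0,1)
7. W1 CAS -> counter=8 r=(7,7,6) succ=(1,0,1) retry=(0,0,1)
8. W1 LOAD -> counter=8 r=(8,7,6) succ=(1,0,1) retry=(0,0,1)
9. W1 CAS -> counter=9 r=(8,7,6) succ=(2,0,1) retry=(0,0,1)
10. W2 CAS -> counter=9 r=(8,7,6) succ=(2,0,1) retry=(0,1,1)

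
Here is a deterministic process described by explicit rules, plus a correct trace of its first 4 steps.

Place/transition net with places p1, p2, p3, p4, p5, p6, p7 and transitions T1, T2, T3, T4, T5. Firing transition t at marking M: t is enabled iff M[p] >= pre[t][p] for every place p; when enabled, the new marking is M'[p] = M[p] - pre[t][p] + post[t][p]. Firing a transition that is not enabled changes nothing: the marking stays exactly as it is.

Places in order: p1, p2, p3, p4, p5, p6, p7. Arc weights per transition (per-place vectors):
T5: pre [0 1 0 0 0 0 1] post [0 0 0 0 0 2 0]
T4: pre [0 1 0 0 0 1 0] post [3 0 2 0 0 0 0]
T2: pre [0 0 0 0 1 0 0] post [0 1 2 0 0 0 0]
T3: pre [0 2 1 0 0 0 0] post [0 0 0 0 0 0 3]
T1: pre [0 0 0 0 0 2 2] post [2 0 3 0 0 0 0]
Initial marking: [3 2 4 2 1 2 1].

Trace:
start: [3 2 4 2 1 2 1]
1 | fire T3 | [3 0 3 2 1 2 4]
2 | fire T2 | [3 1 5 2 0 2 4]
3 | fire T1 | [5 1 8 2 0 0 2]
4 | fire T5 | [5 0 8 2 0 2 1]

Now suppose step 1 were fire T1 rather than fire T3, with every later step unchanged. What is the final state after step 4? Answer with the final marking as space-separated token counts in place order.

3 2 6 2 0 4 0

(re-executing from step 1 with the substitution; state before step 1: [3 2 4 2 1 2 1])
1 | fire T1 | [3 2 4 2 1 2 1]
2 | fire T2 | [3 3 6 2 0 2 1]
3 | fire T1 | [3 3 6 2 0 2 1]
4 | fire T5 | [3 2 6 2 0 4 0]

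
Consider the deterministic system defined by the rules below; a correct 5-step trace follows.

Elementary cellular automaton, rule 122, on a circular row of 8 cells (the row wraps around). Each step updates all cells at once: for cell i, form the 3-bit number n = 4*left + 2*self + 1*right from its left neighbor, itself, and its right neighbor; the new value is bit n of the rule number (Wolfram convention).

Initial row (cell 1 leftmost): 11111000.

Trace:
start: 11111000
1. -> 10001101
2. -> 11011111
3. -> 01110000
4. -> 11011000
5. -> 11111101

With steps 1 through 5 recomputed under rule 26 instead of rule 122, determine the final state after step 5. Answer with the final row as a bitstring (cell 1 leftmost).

(re-executing steps 1..5 under rule 26; state before step 1: 11111000)
1. -> 10000101
2. -> 01001001
3. -> 00110110
4. -> 01100101
5. -> 01011000

01011000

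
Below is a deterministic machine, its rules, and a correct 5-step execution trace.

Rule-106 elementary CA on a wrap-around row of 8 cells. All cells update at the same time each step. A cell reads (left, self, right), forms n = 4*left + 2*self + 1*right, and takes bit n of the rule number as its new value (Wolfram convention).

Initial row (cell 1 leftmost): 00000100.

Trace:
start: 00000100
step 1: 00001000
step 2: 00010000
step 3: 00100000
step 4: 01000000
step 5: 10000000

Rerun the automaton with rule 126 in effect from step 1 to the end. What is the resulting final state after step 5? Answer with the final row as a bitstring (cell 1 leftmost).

(re-executing steps 1..5 under rule 126; state before step 1: 00000100)
step 1: 00001110
step 2: 00011011
step 3: 10111111
step 4: 11100000
step 5: 10110001

10110001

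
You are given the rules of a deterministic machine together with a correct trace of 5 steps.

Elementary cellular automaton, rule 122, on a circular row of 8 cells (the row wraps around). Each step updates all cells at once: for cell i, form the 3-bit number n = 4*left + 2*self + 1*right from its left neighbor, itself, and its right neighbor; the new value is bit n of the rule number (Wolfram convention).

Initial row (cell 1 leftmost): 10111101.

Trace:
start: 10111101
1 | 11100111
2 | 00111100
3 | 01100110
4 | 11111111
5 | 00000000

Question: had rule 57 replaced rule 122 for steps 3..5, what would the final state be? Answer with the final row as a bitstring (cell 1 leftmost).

00110101

(re-executing steps 3..5 under rule 57; state before step 3: 00111100)
3 | 10100011
4 | 01011010
5 | 00110101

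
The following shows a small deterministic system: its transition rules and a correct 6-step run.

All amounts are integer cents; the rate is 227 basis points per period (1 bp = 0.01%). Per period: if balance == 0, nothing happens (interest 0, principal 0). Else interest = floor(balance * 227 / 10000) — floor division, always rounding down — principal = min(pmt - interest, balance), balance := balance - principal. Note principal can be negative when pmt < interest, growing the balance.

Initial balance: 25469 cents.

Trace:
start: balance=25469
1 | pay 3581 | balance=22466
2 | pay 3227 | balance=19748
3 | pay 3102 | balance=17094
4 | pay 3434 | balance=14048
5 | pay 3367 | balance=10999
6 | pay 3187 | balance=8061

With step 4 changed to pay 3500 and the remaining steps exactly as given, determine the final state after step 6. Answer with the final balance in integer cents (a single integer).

(re-executing from step 4 with the substitution; state before step 4: balance=17094)
4 | pay 3500 | balance=13982
5 | pay 3367 | balance=10932
6 | pay 3187 | balance=7993

7993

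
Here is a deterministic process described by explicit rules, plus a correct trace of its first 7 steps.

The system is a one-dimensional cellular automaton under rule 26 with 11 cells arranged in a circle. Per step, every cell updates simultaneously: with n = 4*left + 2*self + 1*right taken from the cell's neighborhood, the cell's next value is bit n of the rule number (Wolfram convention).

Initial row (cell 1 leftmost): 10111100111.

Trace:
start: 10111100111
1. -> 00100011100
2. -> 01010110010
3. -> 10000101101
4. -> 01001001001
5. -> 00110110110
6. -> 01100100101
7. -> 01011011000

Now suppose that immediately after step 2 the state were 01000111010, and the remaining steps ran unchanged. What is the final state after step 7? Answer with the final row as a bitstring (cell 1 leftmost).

state after step 2 := 01000111010
3. -> 10101100001
4. -> 00001010011
5. -> 10010001110
6. -> 01101011000
7. -> 11000010100

11000010100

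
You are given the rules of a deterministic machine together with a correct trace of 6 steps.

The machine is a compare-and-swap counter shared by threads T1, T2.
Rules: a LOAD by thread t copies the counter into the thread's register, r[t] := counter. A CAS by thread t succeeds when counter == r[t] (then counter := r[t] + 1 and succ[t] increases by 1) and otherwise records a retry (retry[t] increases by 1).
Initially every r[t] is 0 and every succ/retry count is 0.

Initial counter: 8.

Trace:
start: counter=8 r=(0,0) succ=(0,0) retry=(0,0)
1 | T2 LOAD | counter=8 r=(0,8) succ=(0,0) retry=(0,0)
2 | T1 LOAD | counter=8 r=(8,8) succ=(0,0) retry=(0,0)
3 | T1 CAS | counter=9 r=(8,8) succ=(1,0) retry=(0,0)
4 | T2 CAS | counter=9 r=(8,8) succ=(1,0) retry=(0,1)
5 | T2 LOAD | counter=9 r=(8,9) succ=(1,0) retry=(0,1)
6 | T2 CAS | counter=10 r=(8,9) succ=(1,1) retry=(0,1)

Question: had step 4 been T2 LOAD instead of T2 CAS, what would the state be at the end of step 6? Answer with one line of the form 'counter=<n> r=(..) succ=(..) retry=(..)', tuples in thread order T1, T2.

counter=10 r=(8,9) succ=(1,1) retry=(0,0)

(re-executing from step 4 with the substitution; state before step 4: counter=9 r=(8,8) succ=(1,0) retry=(0,0))
4 | T2 LOAD | counter=9 r=(8,9) succ=(1,0) retry=(0,0)
5 | T2 LOAD | counter=9 r=(8,9) succ=(1,0) retry=(0,0)
6 | T2 CAS | counter=10 r=(8,9) succ=(1,1) retry=(0,0)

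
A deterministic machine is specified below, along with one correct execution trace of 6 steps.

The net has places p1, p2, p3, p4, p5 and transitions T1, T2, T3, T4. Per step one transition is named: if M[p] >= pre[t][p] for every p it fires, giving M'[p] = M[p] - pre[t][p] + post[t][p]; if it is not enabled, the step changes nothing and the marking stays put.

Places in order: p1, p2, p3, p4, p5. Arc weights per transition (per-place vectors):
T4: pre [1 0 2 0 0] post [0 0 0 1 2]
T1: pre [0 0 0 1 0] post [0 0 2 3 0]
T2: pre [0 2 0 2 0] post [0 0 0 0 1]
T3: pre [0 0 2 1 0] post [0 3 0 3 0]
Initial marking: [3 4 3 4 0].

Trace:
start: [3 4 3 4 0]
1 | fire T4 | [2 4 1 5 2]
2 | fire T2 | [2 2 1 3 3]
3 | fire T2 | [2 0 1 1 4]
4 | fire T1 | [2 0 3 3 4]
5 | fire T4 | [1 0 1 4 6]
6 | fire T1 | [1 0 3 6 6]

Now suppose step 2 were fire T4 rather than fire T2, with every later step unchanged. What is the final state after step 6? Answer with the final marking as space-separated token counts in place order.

1 2 3 8 5

(re-executing from step 2 with the substitution; state before step 2: [2 4 1 5 2])
2 | fire T4 | [2 4 1 5 2]
3 | fire T2 | [2 2 1 3 3]
4 | fire T1 | [2 2 3 5 3]
5 | fire T4 | [1 2 1 6 5]
6 | fire T1 | [1 2 3 8 5]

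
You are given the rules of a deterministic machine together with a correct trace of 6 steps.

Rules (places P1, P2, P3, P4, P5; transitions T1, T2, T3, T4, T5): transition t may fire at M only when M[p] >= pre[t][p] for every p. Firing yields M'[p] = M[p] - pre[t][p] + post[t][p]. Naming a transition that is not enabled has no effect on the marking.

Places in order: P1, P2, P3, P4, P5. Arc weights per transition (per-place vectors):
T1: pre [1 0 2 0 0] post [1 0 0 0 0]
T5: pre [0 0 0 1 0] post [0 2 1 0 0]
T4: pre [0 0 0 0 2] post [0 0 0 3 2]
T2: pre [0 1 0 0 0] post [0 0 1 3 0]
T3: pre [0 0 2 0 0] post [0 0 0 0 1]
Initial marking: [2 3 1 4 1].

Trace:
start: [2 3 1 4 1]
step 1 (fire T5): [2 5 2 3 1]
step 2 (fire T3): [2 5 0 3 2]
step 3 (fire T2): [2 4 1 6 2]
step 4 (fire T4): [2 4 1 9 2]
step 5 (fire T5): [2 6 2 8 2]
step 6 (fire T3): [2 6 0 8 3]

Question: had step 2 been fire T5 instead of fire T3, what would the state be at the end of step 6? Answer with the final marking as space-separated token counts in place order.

(re-executing from step 2 with the substitution; state before step 2: [2 5 2 3 1])
step 2 (fire T5): [2 7 3 2 1]
step 3 (fire T2): [2 6 4 5 1]
step 4 (fire T4): [2 6 4 5 1]
step 5 (fire T5): [2 8 5 4 1]
step 6 (fire T3): [2 8 3 4 2]

2 8 3 4 2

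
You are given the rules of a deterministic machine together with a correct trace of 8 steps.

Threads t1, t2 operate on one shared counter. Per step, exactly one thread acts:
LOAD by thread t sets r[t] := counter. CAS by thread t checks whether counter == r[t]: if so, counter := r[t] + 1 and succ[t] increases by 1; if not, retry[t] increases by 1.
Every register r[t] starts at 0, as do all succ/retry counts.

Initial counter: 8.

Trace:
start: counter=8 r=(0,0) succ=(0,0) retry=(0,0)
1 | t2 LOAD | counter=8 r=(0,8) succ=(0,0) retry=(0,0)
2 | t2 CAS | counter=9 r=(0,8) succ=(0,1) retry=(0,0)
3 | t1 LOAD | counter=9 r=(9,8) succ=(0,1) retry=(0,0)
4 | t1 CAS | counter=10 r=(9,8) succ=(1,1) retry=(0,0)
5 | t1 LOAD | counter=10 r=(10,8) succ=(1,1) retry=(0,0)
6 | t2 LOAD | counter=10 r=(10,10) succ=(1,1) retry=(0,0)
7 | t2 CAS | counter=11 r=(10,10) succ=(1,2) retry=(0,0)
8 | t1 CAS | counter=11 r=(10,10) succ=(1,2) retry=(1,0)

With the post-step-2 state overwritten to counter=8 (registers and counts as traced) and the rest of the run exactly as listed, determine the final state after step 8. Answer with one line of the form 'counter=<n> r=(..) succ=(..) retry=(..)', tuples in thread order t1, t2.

counter=10 r=(9,9) succ=(1,2) retry=(1,0)

state after step 2 := counter=8 r=(0,8) succ=(0,1) retry=(0,0)
3 | t1 LOAD | counter=8 r=(8,8) succ=(0,1) retry=(0,0)
4 | t1 CAS | counter=9 r=(8,8) succ=(1,1) retry=(0,0)
5 | t1 LOAD | counter=9 r=(9,8) succ=(1,1) retry=(0,0)
6 | t2 LOAD | counter=9 r=(9,9) succ=(1,1) retry=(0,0)
7 | t2 CAS | counter=10 r=(9,9) succ=(1,2) retry=(0,0)
8 | t1 CAS | counter=10 r=(9,9) succ=(1,2) retry=(1,0)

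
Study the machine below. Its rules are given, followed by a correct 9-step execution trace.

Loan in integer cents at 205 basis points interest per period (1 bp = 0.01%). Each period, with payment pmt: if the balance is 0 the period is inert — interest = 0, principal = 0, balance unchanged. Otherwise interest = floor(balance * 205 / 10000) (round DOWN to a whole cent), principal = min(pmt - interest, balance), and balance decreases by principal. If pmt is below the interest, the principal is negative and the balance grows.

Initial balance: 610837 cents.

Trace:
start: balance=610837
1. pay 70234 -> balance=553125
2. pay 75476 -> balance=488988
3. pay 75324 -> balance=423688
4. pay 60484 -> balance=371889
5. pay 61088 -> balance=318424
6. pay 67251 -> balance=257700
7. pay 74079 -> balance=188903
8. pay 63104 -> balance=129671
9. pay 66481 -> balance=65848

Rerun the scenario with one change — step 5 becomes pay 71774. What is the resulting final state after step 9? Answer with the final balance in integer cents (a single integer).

54259

(re-executing from step 5 with the substitution; state before step 5: balance=371889)
5. pay 71774 -> balance=307738
6. pay 67251 -> balance=246795
7. pay 74079 -> balance=177775
8. pay 63104 -> balance=118315
9. pay 66481 -> balance=54259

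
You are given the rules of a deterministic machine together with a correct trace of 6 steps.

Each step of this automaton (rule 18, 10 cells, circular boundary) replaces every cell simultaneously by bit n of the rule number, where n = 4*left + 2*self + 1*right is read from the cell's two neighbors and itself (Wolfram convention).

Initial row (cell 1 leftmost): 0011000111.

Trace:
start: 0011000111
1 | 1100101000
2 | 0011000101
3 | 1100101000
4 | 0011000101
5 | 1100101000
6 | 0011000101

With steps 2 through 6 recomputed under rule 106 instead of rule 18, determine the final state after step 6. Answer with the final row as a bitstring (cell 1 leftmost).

(re-executing steps 2..6 under rule 106; state before step 2: 1100101000)
2 | 1101010001
3 | 0110100011
4 | 1111000111
5 | 0001001100
6 | 0010011100

0010011100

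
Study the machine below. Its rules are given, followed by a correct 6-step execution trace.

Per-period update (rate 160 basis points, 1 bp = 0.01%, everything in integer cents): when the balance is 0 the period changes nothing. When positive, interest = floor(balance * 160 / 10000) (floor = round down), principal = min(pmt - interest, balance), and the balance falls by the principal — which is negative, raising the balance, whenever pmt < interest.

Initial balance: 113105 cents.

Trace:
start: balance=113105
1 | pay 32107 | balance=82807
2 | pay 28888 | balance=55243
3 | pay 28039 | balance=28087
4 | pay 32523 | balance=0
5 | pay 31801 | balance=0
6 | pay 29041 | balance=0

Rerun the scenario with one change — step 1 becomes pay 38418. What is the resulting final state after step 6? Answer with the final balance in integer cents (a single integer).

0

(re-executing from step 1 with the substitution; state before step 1: balance=113105)
1 | pay 38418 | balance=76496
2 | pay 28888 | balance=48831
3 | pay 28039 | balance=21573
4 | pay 32523 | balance=0
5 | pay 31801 | balance=0
6 | pay 29041 | balance=0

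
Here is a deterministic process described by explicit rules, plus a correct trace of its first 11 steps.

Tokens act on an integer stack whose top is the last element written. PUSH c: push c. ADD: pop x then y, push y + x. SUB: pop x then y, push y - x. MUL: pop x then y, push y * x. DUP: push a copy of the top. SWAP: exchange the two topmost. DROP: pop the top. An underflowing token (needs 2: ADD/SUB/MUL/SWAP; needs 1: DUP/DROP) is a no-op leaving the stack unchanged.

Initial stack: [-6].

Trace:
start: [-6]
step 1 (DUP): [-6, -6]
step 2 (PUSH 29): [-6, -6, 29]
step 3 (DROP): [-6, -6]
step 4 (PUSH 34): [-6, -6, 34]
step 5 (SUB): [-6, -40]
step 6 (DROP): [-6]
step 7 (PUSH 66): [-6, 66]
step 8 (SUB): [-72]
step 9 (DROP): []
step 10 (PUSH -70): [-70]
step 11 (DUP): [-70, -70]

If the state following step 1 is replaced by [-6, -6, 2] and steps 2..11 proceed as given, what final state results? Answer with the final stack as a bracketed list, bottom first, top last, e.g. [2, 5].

[-6, -70, -70]

state after step 1 := [-6, -6, 2]
step 2 (PUSH 29): [-6, -6, 2, 29]
step 3 (DROP): [-6, -6, 2]
step 4 (PUSH 34): [-6, -6, 2, 34]
step 5 (SUB): [-6, -6, -32]
step 6 (DROP): [-6, -6]
step 7 (PUSH 66): [-6, -6, 66]
step 8 (SUB): [-6, -72]
step 9 (DROP): [-6]
step 10 (PUSH -70): [-6, -70]
step 11 (DUP): [-6, -70, -70]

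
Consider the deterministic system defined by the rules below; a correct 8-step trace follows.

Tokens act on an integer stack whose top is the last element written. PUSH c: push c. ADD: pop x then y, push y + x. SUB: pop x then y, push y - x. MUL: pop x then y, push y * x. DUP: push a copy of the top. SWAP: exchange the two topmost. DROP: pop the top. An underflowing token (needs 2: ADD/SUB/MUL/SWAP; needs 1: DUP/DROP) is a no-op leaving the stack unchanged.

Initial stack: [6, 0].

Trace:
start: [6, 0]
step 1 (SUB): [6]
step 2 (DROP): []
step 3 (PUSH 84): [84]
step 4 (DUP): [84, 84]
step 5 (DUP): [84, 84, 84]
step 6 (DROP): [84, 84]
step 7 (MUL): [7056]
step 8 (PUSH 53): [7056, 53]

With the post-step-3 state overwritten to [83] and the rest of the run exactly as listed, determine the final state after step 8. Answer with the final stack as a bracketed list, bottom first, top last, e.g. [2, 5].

state after step 3 := [83]
step 4 (DUP): [83, 83]
step 5 (DUP): [83, 83, 83]
step 6 (DROP): [83, 83]
step 7 (MUL): [6889]
step 8 (PUSH 53): [6889, 53]

[6889, 53]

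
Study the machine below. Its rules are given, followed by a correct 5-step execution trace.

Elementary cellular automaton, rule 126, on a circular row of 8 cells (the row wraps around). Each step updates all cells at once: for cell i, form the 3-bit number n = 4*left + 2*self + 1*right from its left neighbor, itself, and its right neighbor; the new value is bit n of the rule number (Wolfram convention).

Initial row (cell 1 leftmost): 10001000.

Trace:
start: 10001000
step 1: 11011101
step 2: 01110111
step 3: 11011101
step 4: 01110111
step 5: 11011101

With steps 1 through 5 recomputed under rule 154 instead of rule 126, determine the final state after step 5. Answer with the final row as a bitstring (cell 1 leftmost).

(re-executing steps 1..5 under rule 154; state before step 1: 10001000)
step 1: 01010101
step 2: 00000000
step 3: 00000000
step 4: 00000000
step 5: 00000000

00000000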